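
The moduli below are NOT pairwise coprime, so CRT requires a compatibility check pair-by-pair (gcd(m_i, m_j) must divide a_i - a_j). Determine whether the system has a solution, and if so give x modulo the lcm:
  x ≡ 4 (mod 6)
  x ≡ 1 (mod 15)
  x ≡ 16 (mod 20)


Moduli 6, 15, 20 are not pairwise coprime, so CRT works modulo lcm(m_i) when all pairwise compatibility conditions hold.
Pairwise compatibility: gcd(m_i, m_j) must divide a_i - a_j for every pair.
Merge one congruence at a time:
  Start: x ≡ 4 (mod 6).
  Combine with x ≡ 1 (mod 15): gcd(6, 15) = 3; 1 - 4 = -3, which IS divisible by 3, so compatible.
    Write x = 4 + 6·t and substitute into x ≡ 1 (mod 15): 6·t ≡ 1 − 4 = -3 (mod 15).
    Divide the congruence (and modulus) by g = 3: 2·t ≡ -1 (mod 5).
    Reduce coefficients mod 5: 2·t ≡ 4 (mod 5).
    The inverse of 2 mod 5 is 3 (since 2·3 = 6 = 1·5 + 1), so t ≡ 3·4 = 12 ≡ 2 (mod 5).
    Then x = 4 + 6·2 = 16, valid modulo lcm(6, 15) = 30: x ≡ 16 (mod 30).
  Combine with x ≡ 16 (mod 20): gcd(30, 20) = 10; 16 - 16 = 0, which IS divisible by 10, so compatible.
    Write x = 16 + 30·t and substitute into x ≡ 16 (mod 20): 30·t ≡ 16 − 16 = 0 (mod 20).
    Divide the congruence (and modulus) by g = 10: 3·t ≡ 0 (mod 2).
    Reduce coefficients mod 2: 1·t ≡ 0 (mod 2).
    So t ≡ 0 (mod 2).
    Then x = 16 + 30·0 = 16, valid modulo lcm(30, 20) = 60: x ≡ 16 (mod 60).
Verify: 16 mod 6 = 4, 16 mod 15 = 1, 16 mod 20 = 16.

x ≡ 16 (mod 60).


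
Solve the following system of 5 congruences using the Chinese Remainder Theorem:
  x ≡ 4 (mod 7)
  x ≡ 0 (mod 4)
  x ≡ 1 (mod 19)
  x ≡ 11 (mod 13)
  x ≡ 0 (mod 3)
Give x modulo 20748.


Product of moduli M = 7 · 4 · 19 · 13 · 3 = 20748.
Merge one congruence at a time:
  Start: x ≡ 4 (mod 7).
  Combine with x ≡ 0 (mod 4); new modulus lcm = 28.
    Write x = 4 + 7·t and substitute into x ≡ 0 (mod 4): 7·t ≡ 0 − 4 = -4 (mod 4).
    Reduce coefficients mod 4: 3·t ≡ 0 (mod 4).
    The inverse of 3 mod 4 is 3 (since 3·3 = 9 = 2·4 + 1), so t ≡ 3·0 = 0 ≡ 0 (mod 4).
    Then x = 4 + 7·0 = 4, valid modulo lcm(7, 4) = 28: x ≡ 4 (mod 28).
  Combine with x ≡ 1 (mod 19); new modulus lcm = 532.
    Write x = 4 + 28·t and substitute into x ≡ 1 (mod 19): 28·t ≡ 1 − 4 = -3 (mod 19).
    Reduce coefficients mod 19: 9·t ≡ 16 (mod 19).
    The inverse of 9 mod 19 is 17 (since 9·17 = 153 = 8·19 + 1), so t ≡ 17·16 = 272 ≡ 6 (mod 19).
    Then x = 4 + 28·6 = 172, valid modulo lcm(28, 19) = 532: x ≡ 172 (mod 532).
  Combine with x ≡ 11 (mod 13); new modulus lcm = 6916.
    Write x = 172 + 532·t and substitute into x ≡ 11 (mod 13): 532·t ≡ 11 − 172 = -161 (mod 13).
    Reduce coefficients mod 13: 12·t ≡ 8 (mod 13).
    The inverse of 12 mod 13 is 12 (since 12·12 = 144 = 11·13 + 1), so t ≡ 12·8 = 96 ≡ 5 (mod 13).
    Then x = 172 + 532·5 = 2832, valid modulo lcm(532, 13) = 6916: x ≡ 2832 (mod 6916).
  Combine with x ≡ 0 (mod 3); new modulus lcm = 20748.
    Write x = 2832 + 6916·t and substitute into x ≡ 0 (mod 3): 6916·t ≡ 0 − 2832 = -2832 (mod 3).
    Reduce coefficients mod 3: 1·t ≡ 0 (mod 3).
    So t ≡ 0 (mod 3).
    Then x = 2832 + 6916·0 = 2832, valid modulo lcm(6916, 3) = 20748: x ≡ 2832 (mod 20748).
Verify against each original: 2832 mod 7 = 4, 2832 mod 4 = 0, 2832 mod 19 = 1, 2832 mod 13 = 11, 2832 mod 3 = 0.

x ≡ 2832 (mod 20748).


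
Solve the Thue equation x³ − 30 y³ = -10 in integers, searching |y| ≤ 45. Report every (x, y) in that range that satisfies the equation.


The equation is x³ - 30y³ = -10. For fixed y, x³ = 30·y³ − 10, so a solution requires the RHS to be a perfect cube.
Strategy: iterate y from -45 to 45, compute RHS = 30·y³ − 10, and check whether it is a (positive or negative) perfect cube.
Check small values of y:
  y = 0: RHS = -10 is not a perfect cube.
  y = 1: RHS = 20 is not a perfect cube.
  y = -1: RHS = -40 is not a perfect cube.
  y = 2: RHS = 230 is not a perfect cube.
  y = -2: RHS = -250 is not a perfect cube.
  y = 3: RHS = 800 is not a perfect cube.
  y = -3: RHS = -820 is not a perfect cube.
Continuing the search up to |y| = 45 finds no solutions either.
No (x, y) in the scanned range satisfies the equation.

No integer solutions with |y| ≤ 45.


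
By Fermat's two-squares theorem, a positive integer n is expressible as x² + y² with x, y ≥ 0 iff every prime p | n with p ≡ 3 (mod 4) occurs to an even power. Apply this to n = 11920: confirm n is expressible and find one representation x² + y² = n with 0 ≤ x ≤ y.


Step 1: Factor n = 11920 = 2^4 · 5 · 149.
Step 2: Check the mod-4 condition on each prime factor: 2 = 2 (special); 5 ≡ 1 (mod 4), exponent 1; 149 ≡ 1 (mod 4), exponent 1.
All primes ≡ 3 (mod 4) appear to even exponent (or don't appear), so by the two-squares theorem n IS expressible as a sum of two squares.
Step 3: Build a representation. Group n = k² · m with k = 4 and m = 5 · 149 = 745 (a product of primes ≡ 1 (mod 4)); a representation of m scales to one of n via (k·x)² + (k·y)² = k²(x² + y²). Each prime p ≡ 1 (mod 4) is itself a sum of two squares; find a² by testing p − a² for a perfect square:
  5: 5 − 1² = 4 = 2² ⇒ 5 = 1² + 2².
  149: 149 − 1² = 148, 149 − 2² = 145, 149 − 3² = 140, 149 − 4² = 133, 149 − 5² = 124, 149 − 6² = 113, 149 − 7² = 100 = 10² ⇒ 149 = 7² + 10².
  Combine using the Brahmagupta–Fibonacci identity (a² + b²)(c² + d²) = (ac − bd)² + (ad + bc)² = (ac + bd)² + (ad − bc)²:
  5 · 149 = 745: from (1² + 2²)(7² + 10²), take (1·7 − 2·10, 1·10 + 2·7) = (7 − 20, 10 + 14) = (-13, 24); dropping signs (only squares matter) gives (13, 24); check 13² + 24² = 169 + 576 = 745 ✓.
  Scale by k = 4: (4·13, 4·24) = (52, 96).
Step 4: Order so x ≤ y and verify: 52² + 96² = 2704 + 9216 = 11920 = n. ✓

n = 11920 = 52² + 96² (one valid representation with x ≤ y).


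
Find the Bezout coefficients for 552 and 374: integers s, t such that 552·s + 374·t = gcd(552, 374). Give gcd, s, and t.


Euclidean algorithm on (552, 374) — divide until remainder is 0:
  552 = 1 · 374 + 178
  374 = 2 · 178 + 18
  178 = 9 · 18 + 16
  18 = 1 · 16 + 2
  16 = 8 · 2 + 0
gcd(552, 374) = 2.
Track Bezout coefficients alongside the remainders: start with r₀ = 552 = a·1 + b·0 (s = 1, t = 0) and r₁ = 374 = a·0 + b·1 (s = 0, t = 1); each new remainder r_{k+1} = r_{k-1} − q_k·r_k inherits s_{k+1} = s_{k-1} − q_k·s_k, t_{k+1} = t_{k-1} − q_k·t_k, so r_k = a·s_k + b·t_k at every step:
  q = 1: r = 178, s = 1 − 1·0 = 1, t = 0 − 1·1 = -1  (check: 552·1 + 374·(-1) = 178)
  q = 2: r = 18, s = 0 − 2·1 = -2, t = 1 − 2·(-1) = 3  (check: 552·(-2) + 374·3 = 18)
  q = 9: r = 16, s = 1 − 9·(-2) = 19, t = -1 − 9·3 = -28  (check: 552·19 + 374·(-28) = 16)
  q = 1: r = 2, s = -2 − 1·19 = -21, t = 3 − 1·(-28) = 31  (check: 552·(-21) + 374·31 = 2)
The row with r = 2 (the gcd) gives the Bezout coefficients s = -21, t = 31.
Result: 552 · (-21) + 374 · (31) = 2.

gcd(552, 374) = 2; s = -21, t = 31 (check: 552·(-21) + 374·31 = 2).


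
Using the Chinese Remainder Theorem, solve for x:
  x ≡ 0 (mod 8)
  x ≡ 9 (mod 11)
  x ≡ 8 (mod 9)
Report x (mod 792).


Moduli 8, 11, 9 are pairwise coprime; by CRT there is a unique solution modulo M = 8 · 11 · 9 = 792.
Solve pairwise, accumulating the modulus:
  Start with x ≡ 0 (mod 8).
  Combine with x ≡ 9 (mod 11): since gcd(8, 11) = 1, we get a unique residue mod 88.
    Write x = 0 + 8·t and substitute into x ≡ 9 (mod 11): 8·t ≡ 9 − 0 = 9 (mod 11).
    The inverse of 8 mod 11 is 7 (since 8·7 = 56 = 5·11 + 1), so t ≡ 7·9 = 63 ≡ 8 (mod 11).
    Then x = 0 + 8·8 = 64, valid modulo lcm(8, 11) = 88: x ≡ 64 (mod 88).
  Combine with x ≡ 8 (mod 9): since gcd(88, 9) = 1, we get a unique residue mod 792.
    Write x = 64 + 88·t and substitute into x ≡ 8 (mod 9): 88·t ≡ 8 − 64 = -56 (mod 9).
    Reduce coefficients mod 9: 7·t ≡ 7 (mod 9).
    The inverse of 7 mod 9 is 4 (since 7·4 = 28 = 3·9 + 1), so t ≡ 4·7 = 28 ≡ 1 (mod 9).
    Then x = 64 + 88·1 = 152, valid modulo lcm(88, 9) = 792: x ≡ 152 (mod 792).
Verify: 152 mod 8 = 0 ✓, 152 mod 11 = 9 ✓, 152 mod 9 = 8 ✓.

x ≡ 152 (mod 792).


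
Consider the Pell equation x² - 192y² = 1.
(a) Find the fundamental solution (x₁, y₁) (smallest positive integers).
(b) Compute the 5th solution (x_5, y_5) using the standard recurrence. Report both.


Step 1: Find the fundamental solution (x₁, y₁) of x² - 192y² = 1.
  Expand √192 as a continued fraction. a₀ = ⌊√192⌋ = 13; iterate m_{k+1} = d_k·a_k − m_k, d_{k+1} = (192 − m_{k+1}²)/d_k, a_{k+1} = ⌊(a₀ + m_{k+1})/d_{k+1}⌋ (starting m₀ = 0, d₀ = 1), with convergents p_k = a_k·p_{k-1} + p_{k-2}, q_k = a_k·q_{k-1} + q_{k-2} (p₋₁ = 1, q₋₁ = 0):
  k = 0: a₀ = 13; p₀/q₀ = 13/1; p₀² − 192·q₀² = 169 − 192 = -23.
  k = 1: m = 13, d = 23, a = ⌊(13 + 13)/23⌋ = 1; p/q = (1·13 + 1)/(1·1 + 0) = 14/1; p² − 192·q² = 196 − 192 = 4.
  k = 2: m = 10, d = 4, a = ⌊(13 + 10)/4⌋ = 5; p/q = (5·14 + 13)/(5·1 + 1) = 83/6; p² − 192·q² = 6889 − 6912 = -23.
  k = 3: m = 10, d = 23, a = ⌊(13 + 10)/23⌋ = 1; p/q = (1·83 + 14)/(1·6 + 1) = 97/7; p² − 192·q² = 9409 − 9408 = 1.
  The first convergent with p² − 192·q² = 1 gives the fundamental solution (x₁, y₁) = (97, 7).
Step 2: Apply the recurrence (x_{n+1}, y_{n+1}) = (x₁x_n + 192y₁y_n, x₁y_n + y₁x_n) repeatedly.
  From (x_1, y_1) = (97, 7): x_2 = 97·97 + 192·7·7 = 18817; y_2 = 97·7 + 7·97 = 1358.
  From (x_2, y_2) = (18817, 1358): x_3 = 97·18817 + 192·7·1358 = 3650401; y_3 = 97·1358 + 7·18817 = 263445.
  From (x_3, y_3) = (3650401, 263445): x_4 = 97·3650401 + 192·7·263445 = 708158977; y_4 = 97·263445 + 7·3650401 = 51106972.
  From (x_4, y_4) = (708158977, 51106972): x_5 = 97·708158977 + 192·7·51106972 = 137379191137; y_5 = 97·51106972 + 7·708158977 = 9914489123.
Step 3: Verify x_5² - 192·y_5² = 18873042157456379352769 - 18873042157456379352768 = 1 (should be 1). ✓

(x_1, y_1) = (97, 7); (x_5, y_5) = (137379191137, 9914489123).


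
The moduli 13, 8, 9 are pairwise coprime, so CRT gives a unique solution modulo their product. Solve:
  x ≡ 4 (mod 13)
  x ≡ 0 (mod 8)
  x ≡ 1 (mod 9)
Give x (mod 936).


Moduli 13, 8, 9 are pairwise coprime; by CRT there is a unique solution modulo M = 13 · 8 · 9 = 936.
Solve pairwise, accumulating the modulus:
  Start with x ≡ 4 (mod 13).
  Combine with x ≡ 0 (mod 8): since gcd(13, 8) = 1, we get a unique residue mod 104.
    Write x = 4 + 13·t and substitute into x ≡ 0 (mod 8): 13·t ≡ 0 − 4 = -4 (mod 8).
    Reduce coefficients mod 8: 5·t ≡ 4 (mod 8).
    The inverse of 5 mod 8 is 5 (since 5·5 = 25 = 3·8 + 1), so t ≡ 5·4 = 20 ≡ 4 (mod 8).
    Then x = 4 + 13·4 = 56, valid modulo lcm(13, 8) = 104: x ≡ 56 (mod 104).
  Combine with x ≡ 1 (mod 9): since gcd(104, 9) = 1, we get a unique residue mod 936.
    Write x = 56 + 104·t and substitute into x ≡ 1 (mod 9): 104·t ≡ 1 − 56 = -55 (mod 9).
    Reduce coefficients mod 9: 5·t ≡ 8 (mod 9).
    The inverse of 5 mod 9 is 2 (since 5·2 = 10 = 1·9 + 1), so t ≡ 2·8 = 16 ≡ 7 (mod 9).
    Then x = 56 + 104·7 = 784, valid modulo lcm(104, 9) = 936: x ≡ 784 (mod 936).
Verify: 784 mod 13 = 4 ✓, 784 mod 8 = 0 ✓, 784 mod 9 = 1 ✓.

x ≡ 784 (mod 936).


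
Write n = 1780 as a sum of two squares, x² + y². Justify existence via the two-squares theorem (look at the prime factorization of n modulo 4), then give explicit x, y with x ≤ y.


Step 1: Factor n = 1780 = 2^2 · 5 · 89.
Step 2: Check the mod-4 condition on each prime factor: 2 = 2 (special); 5 ≡ 1 (mod 4), exponent 1; 89 ≡ 1 (mod 4), exponent 1.
All primes ≡ 3 (mod 4) appear to even exponent (or don't appear), so by the two-squares theorem n IS expressible as a sum of two squares.
Step 3: Build a representation. Group n = k² · m with k = 2 and m = 5 · 89 = 445 (a product of primes ≡ 1 (mod 4)); a representation of m scales to one of n via (k·x)² + (k·y)² = k²(x² + y²). Each prime p ≡ 1 (mod 4) is itself a sum of two squares; find a² by testing p − a² for a perfect square:
  5: 5 − 1² = 4 = 2² ⇒ 5 = 1² + 2².
  89: 89 − 1² = 88, 89 − 2² = 85, 89 − 3² = 80, 89 − 4² = 73, 89 − 5² = 64 = 8² ⇒ 89 = 5² + 8².
  Combine using the Brahmagupta–Fibonacci identity (a² + b²)(c² + d²) = (ac − bd)² + (ad + bc)² = (ac + bd)² + (ad − bc)²:
  5 · 89 = 445: from (1² + 2²)(5² + 8²), take (1·5 − 2·8, 1·8 + 2·5) = (5 − 16, 8 + 10) = (-11, 18); dropping signs (only squares matter) gives (11, 18); check 11² + 18² = 121 + 324 = 445 ✓.
  Scale by k = 2: (2·11, 2·18) = (22, 36).
Step 4: Order so x ≤ y and verify: 22² + 36² = 484 + 1296 = 1780 = n. ✓

n = 1780 = 22² + 36² (one valid representation with x ≤ y).


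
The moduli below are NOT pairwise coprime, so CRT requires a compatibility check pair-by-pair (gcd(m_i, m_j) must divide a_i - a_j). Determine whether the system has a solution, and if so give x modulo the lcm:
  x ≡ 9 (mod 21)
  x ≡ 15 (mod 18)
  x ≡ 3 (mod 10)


Moduli 21, 18, 10 are not pairwise coprime, so CRT works modulo lcm(m_i) when all pairwise compatibility conditions hold.
Pairwise compatibility: gcd(m_i, m_j) must divide a_i - a_j for every pair.
Merge one congruence at a time:
  Start: x ≡ 9 (mod 21).
  Combine with x ≡ 15 (mod 18): gcd(21, 18) = 3; 15 - 9 = 6, which IS divisible by 3, so compatible.
    Write x = 9 + 21·t and substitute into x ≡ 15 (mod 18): 21·t ≡ 15 − 9 = 6 (mod 18).
    Divide the congruence (and modulus) by g = 3: 7·t ≡ 2 (mod 6).
    Reduce coefficients mod 6: 1·t ≡ 2 (mod 6).
    So t ≡ 2 (mod 6).
    Then x = 9 + 21·2 = 51, valid modulo lcm(21, 18) = 126: x ≡ 51 (mod 126).
  Combine with x ≡ 3 (mod 10): gcd(126, 10) = 2; 3 - 51 = -48, which IS divisible by 2, so compatible.
    Write x = 51 + 126·t and substitute into x ≡ 3 (mod 10): 126·t ≡ 3 − 51 = -48 (mod 10).
    Divide the congruence (and modulus) by g = 2: 63·t ≡ -24 (mod 5).
    Reduce coefficients mod 5: 3·t ≡ 1 (mod 5).
    The inverse of 3 mod 5 is 2 (since 3·2 = 6 = 1·5 + 1), so t ≡ 2·1 = 2 ≡ 2 (mod 5).
    Then x = 51 + 126·2 = 303, valid modulo lcm(126, 10) = 630: x ≡ 303 (mod 630).
Verify: 303 mod 21 = 9, 303 mod 18 = 15, 303 mod 10 = 3.

x ≡ 303 (mod 630).


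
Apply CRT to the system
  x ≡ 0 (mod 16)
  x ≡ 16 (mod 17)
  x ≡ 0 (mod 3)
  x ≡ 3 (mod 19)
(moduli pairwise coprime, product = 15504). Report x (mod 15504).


Product of moduli M = 16 · 17 · 3 · 19 = 15504.
Merge one congruence at a time:
  Start: x ≡ 0 (mod 16).
  Combine with x ≡ 16 (mod 17); new modulus lcm = 272.
    Write x = 0 + 16·t and substitute into x ≡ 16 (mod 17): 16·t ≡ 16 − 0 = 16 (mod 17).
    The inverse of 16 mod 17 is 16 (since 16·16 = 256 = 15·17 + 1), so t ≡ 16·16 = 256 ≡ 1 (mod 17).
    Then x = 0 + 16·1 = 16, valid modulo lcm(16, 17) = 272: x ≡ 16 (mod 272).
  Combine with x ≡ 0 (mod 3); new modulus lcm = 816.
    Write x = 16 + 272·t and substitute into x ≡ 0 (mod 3): 272·t ≡ 0 − 16 = -16 (mod 3).
    Reduce coefficients mod 3: 2·t ≡ 2 (mod 3).
    The inverse of 2 mod 3 is 2 (since 2·2 = 4 = 1·3 + 1), so t ≡ 2·2 = 4 ≡ 1 (mod 3).
    Then x = 16 + 272·1 = 288, valid modulo lcm(272, 3) = 816: x ≡ 288 (mod 816).
  Combine with x ≡ 3 (mod 19); new modulus lcm = 15504.
    Write x = 288 + 816·t and substitute into x ≡ 3 (mod 19): 816·t ≡ 3 − 288 = -285 (mod 19).
    Reduce coefficients mod 19: 18·t ≡ 0 (mod 19).
    The inverse of 18 mod 19 is 18 (since 18·18 = 324 = 17·19 + 1), so t ≡ 18·0 = 0 ≡ 0 (mod 19).
    Then x = 288 + 816·0 = 288, valid modulo lcm(816, 19) = 15504: x ≡ 288 (mod 15504).
Verify against each original: 288 mod 16 = 0, 288 mod 17 = 16, 288 mod 3 = 0, 288 mod 19 = 3.

x ≡ 288 (mod 15504).


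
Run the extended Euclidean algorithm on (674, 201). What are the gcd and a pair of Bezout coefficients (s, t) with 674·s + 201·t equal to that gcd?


Euclidean algorithm on (674, 201) — divide until remainder is 0:
  674 = 3 · 201 + 71
  201 = 2 · 71 + 59
  71 = 1 · 59 + 12
  59 = 4 · 12 + 11
  12 = 1 · 11 + 1
  11 = 11 · 1 + 0
gcd(674, 201) = 1.
Track Bezout coefficients alongside the remainders: start with r₀ = 674 = a·1 + b·0 (s = 1, t = 0) and r₁ = 201 = a·0 + b·1 (s = 0, t = 1); each new remainder r_{k+1} = r_{k-1} − q_k·r_k inherits s_{k+1} = s_{k-1} − q_k·s_k, t_{k+1} = t_{k-1} − q_k·t_k, so r_k = a·s_k + b·t_k at every step:
  q = 3: r = 71, s = 1 − 3·0 = 1, t = 0 − 3·1 = -3  (check: 674·1 + 201·(-3) = 71)
  q = 2: r = 59, s = 0 − 2·1 = -2, t = 1 − 2·(-3) = 7  (check: 674·(-2) + 201·7 = 59)
  q = 1: r = 12, s = 1 − 1·(-2) = 3, t = -3 − 1·7 = -10  (check: 674·3 + 201·(-10) = 12)
  q = 4: r = 11, s = -2 − 4·3 = -14, t = 7 − 4·(-10) = 47  (check: 674·(-14) + 201·47 = 11)
  q = 1: r = 1, s = 3 − 1·(-14) = 17, t = -10 − 1·47 = -57  (check: 674·17 + 201·(-57) = 1)
The row with r = 1 (the gcd) gives the Bezout coefficients s = 17, t = -57.
Result: 674 · (17) + 201 · (-57) = 1.

gcd(674, 201) = 1; s = 17, t = -57 (check: 674·17 + 201·(-57) = 1).


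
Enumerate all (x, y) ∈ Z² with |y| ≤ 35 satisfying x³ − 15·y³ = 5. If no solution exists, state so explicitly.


The equation is x³ - 15y³ = 5. For fixed y, x³ = 15·y³ + 5, so a solution requires the RHS to be a perfect cube.
Strategy: iterate y from -35 to 35, compute RHS = 15·y³ + 5, and check whether it is a (positive or negative) perfect cube.
Check small values of y:
  y = 0: RHS = 5 is not a perfect cube.
  y = 1: RHS = 20 is not a perfect cube.
  y = -1: RHS = -10 is not a perfect cube.
  y = 2: RHS = 125 = (5)³ ⇒ x = 5 works.
  y = -2: RHS = -115 is not a perfect cube.
  y = 3: RHS = 410 is not a perfect cube.
  y = -3: RHS = -400 is not a perfect cube.
Continuing the search up to |y| = 35 finds no further solutions beyond those listed.
Collected solutions: (5, 2).

Solutions (with |y| ≤ 35): (5, 2).


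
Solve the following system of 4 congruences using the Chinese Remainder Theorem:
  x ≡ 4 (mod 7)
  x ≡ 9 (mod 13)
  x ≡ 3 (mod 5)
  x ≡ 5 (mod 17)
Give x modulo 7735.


Product of moduli M = 7 · 13 · 5 · 17 = 7735.
Merge one congruence at a time:
  Start: x ≡ 4 (mod 7).
  Combine with x ≡ 9 (mod 13); new modulus lcm = 91.
    Write x = 4 + 7·t and substitute into x ≡ 9 (mod 13): 7·t ≡ 9 − 4 = 5 (mod 13).
    The inverse of 7 mod 13 is 2 (since 7·2 = 14 = 1·13 + 1), so t ≡ 2·5 = 10 ≡ 10 (mod 13).
    Then x = 4 + 7·10 = 74, valid modulo lcm(7, 13) = 91: x ≡ 74 (mod 91).
  Combine with x ≡ 3 (mod 5); new modulus lcm = 455.
    Write x = 74 + 91·t and substitute into x ≡ 3 (mod 5): 91·t ≡ 3 − 74 = -71 (mod 5).
    Reduce coefficients mod 5: 1·t ≡ 4 (mod 5).
    So t ≡ 4 (mod 5).
    Then x = 74 + 91·4 = 438, valid modulo lcm(91, 5) = 455: x ≡ 438 (mod 455).
  Combine with x ≡ 5 (mod 17); new modulus lcm = 7735.
    Write x = 438 + 455·t and substitute into x ≡ 5 (mod 17): 455·t ≡ 5 − 438 = -433 (mod 17).
    Reduce coefficients mod 17: 13·t ≡ 9 (mod 17).
    The inverse of 13 mod 17 is 4 (since 13·4 = 52 = 3·17 + 1), so t ≡ 4·9 = 36 ≡ 2 (mod 17).
    Then x = 438 + 455·2 = 1348, valid modulo lcm(455, 17) = 7735: x ≡ 1348 (mod 7735).
Verify against each original: 1348 mod 7 = 4, 1348 mod 13 = 9, 1348 mod 5 = 3, 1348 mod 17 = 5.

x ≡ 1348 (mod 7735).


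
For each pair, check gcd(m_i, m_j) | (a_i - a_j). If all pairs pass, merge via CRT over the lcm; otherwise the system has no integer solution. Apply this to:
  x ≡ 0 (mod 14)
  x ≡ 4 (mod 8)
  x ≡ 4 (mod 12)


Moduli 14, 8, 12 are not pairwise coprime, so CRT works modulo lcm(m_i) when all pairwise compatibility conditions hold.
Pairwise compatibility: gcd(m_i, m_j) must divide a_i - a_j for every pair.
Merge one congruence at a time:
  Start: x ≡ 0 (mod 14).
  Combine with x ≡ 4 (mod 8): gcd(14, 8) = 2; 4 - 0 = 4, which IS divisible by 2, so compatible.
    Write x = 0 + 14·t and substitute into x ≡ 4 (mod 8): 14·t ≡ 4 − 0 = 4 (mod 8).
    Divide the congruence (and modulus) by g = 2: 7·t ≡ 2 (mod 4).
    Reduce coefficients mod 4: 3·t ≡ 2 (mod 4).
    The inverse of 3 mod 4 is 3 (since 3·3 = 9 = 2·4 + 1), so t ≡ 3·2 = 6 ≡ 2 (mod 4).
    Then x = 0 + 14·2 = 28, valid modulo lcm(14, 8) = 56: x ≡ 28 (mod 56).
  Combine with x ≡ 4 (mod 12): gcd(56, 12) = 4; 4 - 28 = -24, which IS divisible by 4, so compatible.
    Write x = 28 + 56·t and substitute into x ≡ 4 (mod 12): 56·t ≡ 4 − 28 = -24 (mod 12).
    Divide the congruence (and modulus) by g = 4: 14·t ≡ -6 (mod 3).
    Reduce coefficients mod 3: 2·t ≡ 0 (mod 3).
    The inverse of 2 mod 3 is 2 (since 2·2 = 4 = 1·3 + 1), so t ≡ 2·0 = 0 ≡ 0 (mod 3).
    Then x = 28 + 56·0 = 28, valid modulo lcm(56, 12) = 168: x ≡ 28 (mod 168).
Verify: 28 mod 14 = 0, 28 mod 8 = 4, 28 mod 12 = 4.

x ≡ 28 (mod 168).


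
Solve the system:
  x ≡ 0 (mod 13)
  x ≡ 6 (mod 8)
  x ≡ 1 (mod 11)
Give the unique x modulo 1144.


Moduli 13, 8, 11 are pairwise coprime; by CRT there is a unique solution modulo M = 13 · 8 · 11 = 1144.
Solve pairwise, accumulating the modulus:
  Start with x ≡ 0 (mod 13).
  Combine with x ≡ 6 (mod 8): since gcd(13, 8) = 1, we get a unique residue mod 104.
    Write x = 0 + 13·t and substitute into x ≡ 6 (mod 8): 13·t ≡ 6 − 0 = 6 (mod 8).
    Reduce coefficients mod 8: 5·t ≡ 6 (mod 8).
    The inverse of 5 mod 8 is 5 (since 5·5 = 25 = 3·8 + 1), so t ≡ 5·6 = 30 ≡ 6 (mod 8).
    Then x = 0 + 13·6 = 78, valid modulo lcm(13, 8) = 104: x ≡ 78 (mod 104).
  Combine with x ≡ 1 (mod 11): since gcd(104, 11) = 1, we get a unique residue mod 1144.
    Write x = 78 + 104·t and substitute into x ≡ 1 (mod 11): 104·t ≡ 1 − 78 = -77 (mod 11).
    Reduce coefficients mod 11: 5·t ≡ 0 (mod 11).
    The inverse of 5 mod 11 is 9 (since 5·9 = 45 = 4·11 + 1), so t ≡ 9·0 = 0 ≡ 0 (mod 11).
    Then x = 78 + 104·0 = 78, valid modulo lcm(104, 11) = 1144: x ≡ 78 (mod 1144).
Verify: 78 mod 13 = 0 ✓, 78 mod 8 = 6 ✓, 78 mod 11 = 1 ✓.

x ≡ 78 (mod 1144).


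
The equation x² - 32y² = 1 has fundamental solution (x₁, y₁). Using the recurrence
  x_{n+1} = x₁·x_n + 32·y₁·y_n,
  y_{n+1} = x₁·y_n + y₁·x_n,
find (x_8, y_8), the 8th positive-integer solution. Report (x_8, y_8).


Step 1: Find the fundamental solution (x₁, y₁) of x² - 32y² = 1.
  Expand √32 as a continued fraction. a₀ = ⌊√32⌋ = 5; iterate m_{k+1} = d_k·a_k − m_k, d_{k+1} = (32 − m_{k+1}²)/d_k, a_{k+1} = ⌊(a₀ + m_{k+1})/d_{k+1}⌋ (starting m₀ = 0, d₀ = 1), with convergents p_k = a_k·p_{k-1} + p_{k-2}, q_k = a_k·q_{k-1} + q_{k-2} (p₋₁ = 1, q₋₁ = 0):
  k = 0: a₀ = 5; p₀/q₀ = 5/1; p₀² − 32·q₀² = 25 − 32 = -7.
  k = 1: m = 5, d = 7, a = ⌊(5 + 5)/7⌋ = 1; p/q = (1·5 + 1)/(1·1 + 0) = 6/1; p² − 32·q² = 36 − 32 = 4.
  k = 2: m = 2, d = 4, a = ⌊(5 + 2)/4⌋ = 1; p/q = (1·6 + 5)/(1·1 + 1) = 11/2; p² − 32·q² = 121 − 128 = -7.
  k = 3: m = 2, d = 7, a = ⌊(5 + 2)/7⌋ = 1; p/q = (1·11 + 6)/(1·2 + 1) = 17/3; p² − 32·q² = 289 − 288 = 1.
  The first convergent with p² − 32·q² = 1 gives the fundamental solution (x₁, y₁) = (17, 3).
Step 2: Apply the recurrence (x_{n+1}, y_{n+1}) = (x₁x_n + 32y₁y_n, x₁y_n + y₁x_n) repeatedly.
  From (x_1, y_1) = (17, 3): x_2 = 17·17 + 32·3·3 = 577; y_2 = 17·3 + 3·17 = 102.
  From (x_2, y_2) = (577, 102): x_3 = 17·577 + 32·3·102 = 19601; y_3 = 17·102 + 3·577 = 3465.
  From (x_3, y_3) = (19601, 3465): x_4 = 17·19601 + 32·3·3465 = 665857; y_4 = 17·3465 + 3·19601 = 117708.
  From (x_4, y_4) = (665857, 117708): x_5 = 17·665857 + 32·3·117708 = 22619537; y_5 = 17·117708 + 3·665857 = 3998607.
  From (x_5, y_5) = (22619537, 3998607): x_6 = 17·22619537 + 32·3·3998607 = 768398401; y_6 = 17·3998607 + 3·22619537 = 135834930.
  From (x_6, y_6) = (768398401, 135834930): x_7 = 17·768398401 + 32·3·135834930 = 26102926097; y_7 = 17·135834930 + 3·768398401 = 4614389013.
  From (x_7, y_7) = (26102926097, 4614389013): x_8 = 17·26102926097 + 32·3·4614389013 = 886731088897; y_8 = 17·4614389013 + 3·26102926097 = 156753391512.
Step 3: Verify x_8² - 32·y_8² = 786292024016459316676609 - 786292024016459316676608 = 1 (should be 1). ✓

(x_1, y_1) = (17, 3); (x_8, y_8) = (886731088897, 156753391512).


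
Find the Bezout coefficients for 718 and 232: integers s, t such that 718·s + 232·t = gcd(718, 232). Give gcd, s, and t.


Euclidean algorithm on (718, 232) — divide until remainder is 0:
  718 = 3 · 232 + 22
  232 = 10 · 22 + 12
  22 = 1 · 12 + 10
  12 = 1 · 10 + 2
  10 = 5 · 2 + 0
gcd(718, 232) = 2.
Track Bezout coefficients alongside the remainders: start with r₀ = 718 = a·1 + b·0 (s = 1, t = 0) and r₁ = 232 = a·0 + b·1 (s = 0, t = 1); each new remainder r_{k+1} = r_{k-1} − q_k·r_k inherits s_{k+1} = s_{k-1} − q_k·s_k, t_{k+1} = t_{k-1} − q_k·t_k, so r_k = a·s_k + b·t_k at every step:
  q = 3: r = 22, s = 1 − 3·0 = 1, t = 0 − 3·1 = -3  (check: 718·1 + 232·(-3) = 22)
  q = 10: r = 12, s = 0 − 10·1 = -10, t = 1 − 10·(-3) = 31  (check: 718·(-10) + 232·31 = 12)
  q = 1: r = 10, s = 1 − 1·(-10) = 11, t = -3 − 1·31 = -34  (check: 718·11 + 232·(-34) = 10)
  q = 1: r = 2, s = -10 − 1·11 = -21, t = 31 − 1·(-34) = 65  (check: 718·(-21) + 232·65 = 2)
The row with r = 2 (the gcd) gives the Bezout coefficients s = -21, t = 65.
Result: 718 · (-21) + 232 · (65) = 2.

gcd(718, 232) = 2; s = -21, t = 65 (check: 718·(-21) + 232·65 = 2).


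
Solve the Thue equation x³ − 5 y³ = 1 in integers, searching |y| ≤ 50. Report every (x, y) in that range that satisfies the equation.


The equation is x³ - 5y³ = 1. For fixed y, x³ = 5·y³ + 1, so a solution requires the RHS to be a perfect cube.
Strategy: iterate y from -50 to 50, compute RHS = 5·y³ + 1, and check whether it is a (positive or negative) perfect cube.
Check small values of y:
  y = 0: RHS = 1 = (1)³ ⇒ x = 1 works.
  y = 1: RHS = 6 is not a perfect cube.
  y = -1: RHS = -4 is not a perfect cube.
  y = 2: RHS = 41 is not a perfect cube.
  y = -2: RHS = -39 is not a perfect cube.
  y = 3: RHS = 136 is not a perfect cube.
  y = -3: RHS = -134 is not a perfect cube.
Continuing the search up to |y| = 50 finds no further solutions beyond those listed.
Collected solutions: (1, 0).

Solutions (with |y| ≤ 50): (1, 0).


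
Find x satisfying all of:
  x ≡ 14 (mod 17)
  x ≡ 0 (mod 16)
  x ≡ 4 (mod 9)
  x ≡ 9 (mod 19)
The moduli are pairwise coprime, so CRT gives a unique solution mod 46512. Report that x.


Product of moduli M = 17 · 16 · 9 · 19 = 46512.
Merge one congruence at a time:
  Start: x ≡ 14 (mod 17).
  Combine with x ≡ 0 (mod 16); new modulus lcm = 272.
    Write x = 14 + 17·t and substitute into x ≡ 0 (mod 16): 17·t ≡ 0 − 14 = -14 (mod 16).
    Reduce coefficients mod 16: 1·t ≡ 2 (mod 16).
    So t ≡ 2 (mod 16).
    Then x = 14 + 17·2 = 48, valid modulo lcm(17, 16) = 272: x ≡ 48 (mod 272).
  Combine with x ≡ 4 (mod 9); new modulus lcm = 2448.
    Write x = 48 + 272·t and substitute into x ≡ 4 (mod 9): 272·t ≡ 4 − 48 = -44 (mod 9).
    Reduce coefficients mod 9: 2·t ≡ 1 (mod 9).
    The inverse of 2 mod 9 is 5 (since 2·5 = 10 = 1·9 + 1), so t ≡ 5·1 = 5 ≡ 5 (mod 9).
    Then x = 48 + 272·5 = 1408, valid modulo lcm(272, 9) = 2448: x ≡ 1408 (mod 2448).
  Combine with x ≡ 9 (mod 19); new modulus lcm = 46512.
    Write x = 1408 + 2448·t and substitute into x ≡ 9 (mod 19): 2448·t ≡ 9 − 1408 = -1399 (mod 19).
    Reduce coefficients mod 19: 16·t ≡ 7 (mod 19).
    The inverse of 16 mod 19 is 6 (since 16·6 = 96 = 5·19 + 1), so t ≡ 6·7 = 42 ≡ 4 (mod 19).
    Then x = 1408 + 2448·4 = 11200, valid modulo lcm(2448, 19) = 46512: x ≡ 11200 (mod 46512).
Verify against each original: 11200 mod 17 = 14, 11200 mod 16 = 0, 11200 mod 9 = 4, 11200 mod 19 = 9.

x ≡ 11200 (mod 46512).


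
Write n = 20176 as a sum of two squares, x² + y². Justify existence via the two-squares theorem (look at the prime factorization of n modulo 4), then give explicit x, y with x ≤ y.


Step 1: Factor n = 20176 = 2^4 · 13 · 97.
Step 2: Check the mod-4 condition on each prime factor: 2 = 2 (special); 13 ≡ 1 (mod 4), exponent 1; 97 ≡ 1 (mod 4), exponent 1.
All primes ≡ 3 (mod 4) appear to even exponent (or don't appear), so by the two-squares theorem n IS expressible as a sum of two squares.
Step 3: Build a representation. Group n = k² · m with k = 4 and m = 13 · 97 = 1261 (a product of primes ≡ 1 (mod 4)); a representation of m scales to one of n via (k·x)² + (k·y)² = k²(x² + y²). Each prime p ≡ 1 (mod 4) is itself a sum of two squares; find a² by testing p − a² for a perfect square:
  13: 13 − 1² = 12, 13 − 2² = 9 = 3² ⇒ 13 = 2² + 3².
  97: 97 − 1² = 96, 97 − 2² = 93, 97 − 3² = 88, 97 − 4² = 81 = 9² ⇒ 97 = 4² + 9².
  Combine using the Brahmagupta–Fibonacci identity (a² + b²)(c² + d²) = (ac − bd)² + (ad + bc)² = (ac + bd)² + (ad − bc)²:
  13 · 97 = 1261: from (2² + 3²)(4² + 9²), take (2·4 − 3·9, 2·9 + 3·4) = (8 − 27, 18 + 12) = (-19, 30); dropping signs (only squares matter) gives (19, 30); check 19² + 30² = 361 + 900 = 1261 ✓.
  Scale by k = 4: (4·19, 4·30) = (76, 120).
Step 4: Order so x ≤ y and verify: 76² + 120² = 5776 + 14400 = 20176 = n. ✓

n = 20176 = 76² + 120² (one valid representation with x ≤ y).


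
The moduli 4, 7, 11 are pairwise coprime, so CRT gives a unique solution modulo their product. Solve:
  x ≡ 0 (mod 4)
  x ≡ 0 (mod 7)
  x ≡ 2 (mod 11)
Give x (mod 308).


Moduli 4, 7, 11 are pairwise coprime; by CRT there is a unique solution modulo M = 4 · 7 · 11 = 308.
Solve pairwise, accumulating the modulus:
  Start with x ≡ 0 (mod 4).
  Combine with x ≡ 0 (mod 7): since gcd(4, 7) = 1, we get a unique residue mod 28.
    Write x = 0 + 4·t and substitute into x ≡ 0 (mod 7): 4·t ≡ 0 − 0 = 0 (mod 7).
    The inverse of 4 mod 7 is 2 (since 4·2 = 8 = 1·7 + 1), so t ≡ 2·0 = 0 ≡ 0 (mod 7).
    Then x = 0 + 4·0 = 0, valid modulo lcm(4, 7) = 28: x ≡ 0 (mod 28).
  Combine with x ≡ 2 (mod 11): since gcd(28, 11) = 1, we get a unique residue mod 308.
    Write x = 0 + 28·t and substitute into x ≡ 2 (mod 11): 28·t ≡ 2 − 0 = 2 (mod 11).
    Reduce coefficients mod 11: 6·t ≡ 2 (mod 11).
    The inverse of 6 mod 11 is 2 (since 6·2 = 12 = 1·11 + 1), so t ≡ 2·2 = 4 ≡ 4 (mod 11).
    Then x = 0 + 28·4 = 112, valid modulo lcm(28, 11) = 308: x ≡ 112 (mod 308).
Verify: 112 mod 4 = 0 ✓, 112 mod 7 = 0 ✓, 112 mod 11 = 2 ✓.

x ≡ 112 (mod 308).


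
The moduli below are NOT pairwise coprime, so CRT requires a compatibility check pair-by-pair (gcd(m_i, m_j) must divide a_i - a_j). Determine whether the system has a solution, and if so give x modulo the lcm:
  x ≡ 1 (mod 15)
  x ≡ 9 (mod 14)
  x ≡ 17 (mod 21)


Moduli 15, 14, 21 are not pairwise coprime, so CRT works modulo lcm(m_i) when all pairwise compatibility conditions hold.
Pairwise compatibility: gcd(m_i, m_j) must divide a_i - a_j for every pair.
Merge one congruence at a time:
  Start: x ≡ 1 (mod 15).
  Combine with x ≡ 9 (mod 14): gcd(15, 14) = 1; 9 - 1 = 8, which IS divisible by 1, so compatible.
    Write x = 1 + 15·t and substitute into x ≡ 9 (mod 14): 15·t ≡ 9 − 1 = 8 (mod 14).
    Reduce coefficients mod 14: 1·t ≡ 8 (mod 14).
    So t ≡ 8 (mod 14).
    Then x = 1 + 15·8 = 121, valid modulo lcm(15, 14) = 210: x ≡ 121 (mod 210).
  Combine with x ≡ 17 (mod 21): gcd(210, 21) = 21, and 17 - 121 = -104 is NOT divisible by 21.
    ⇒ system is inconsistent (no integer solution).

No solution (the system is inconsistent).


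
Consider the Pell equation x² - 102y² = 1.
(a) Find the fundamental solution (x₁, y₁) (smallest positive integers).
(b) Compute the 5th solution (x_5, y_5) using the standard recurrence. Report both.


Step 1: Find the fundamental solution (x₁, y₁) of x² - 102y² = 1.
  Expand √102 as a continued fraction. a₀ = ⌊√102⌋ = 10; iterate m_{k+1} = d_k·a_k − m_k, d_{k+1} = (102 − m_{k+1}²)/d_k, a_{k+1} = ⌊(a₀ + m_{k+1})/d_{k+1}⌋ (starting m₀ = 0, d₀ = 1), with convergents p_k = a_k·p_{k-1} + p_{k-2}, q_k = a_k·q_{k-1} + q_{k-2} (p₋₁ = 1, q₋₁ = 0):
  k = 0: a₀ = 10; p₀/q₀ = 10/1; p₀² − 102·q₀² = 100 − 102 = -2.
  k = 1: m = 10, d = 2, a = ⌊(10 + 10)/2⌋ = 10; p/q = (10·10 + 1)/(10·1 + 0) = 101/10; p² − 102·q² = 10201 − 10200 = 1.
  The first convergent with p² − 102·q² = 1 gives the fundamental solution (x₁, y₁) = (101, 10).
Step 2: Apply the recurrence (x_{n+1}, y_{n+1}) = (x₁x_n + 102y₁y_n, x₁y_n + y₁x_n) repeatedly.
  From (x_1, y_1) = (101, 10): x_2 = 101·101 + 102·10·10 = 20401; y_2 = 101·10 + 10·101 = 2020.
  From (x_2, y_2) = (20401, 2020): x_3 = 101·20401 + 102·10·2020 = 4120901; y_3 = 101·2020 + 10·20401 = 408030.
  From (x_3, y_3) = (4120901, 408030): x_4 = 101·4120901 + 102·10·408030 = 832401601; y_4 = 101·408030 + 10·4120901 = 82420040.
  From (x_4, y_4) = (832401601, 82420040): x_5 = 101·832401601 + 102·10·82420040 = 168141002501; y_5 = 101·82420040 + 10·832401601 = 16648440050.
Step 3: Verify x_5² - 102·y_5² = 28271396722041288255001 - 28271396722041288255000 = 1 (should be 1). ✓

(x_1, y_1) = (101, 10); (x_5, y_5) = (168141002501, 16648440050).


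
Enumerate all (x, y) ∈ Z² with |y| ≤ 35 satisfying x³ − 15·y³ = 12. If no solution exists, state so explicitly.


The equation is x³ - 15y³ = 12. For fixed y, x³ = 15·y³ + 12, so a solution requires the RHS to be a perfect cube.
Strategy: iterate y from -35 to 35, compute RHS = 15·y³ + 12, and check whether it is a (positive or negative) perfect cube.
Check small values of y:
  y = 0: RHS = 12 is not a perfect cube.
  y = 1: RHS = 27 = (3)³ ⇒ x = 3 works.
  y = -1: RHS = -3 is not a perfect cube.
  y = 2: RHS = 132 is not a perfect cube.
  y = -2: RHS = -108 is not a perfect cube.
  y = 3: RHS = 417 is not a perfect cube.
  y = -3: RHS = -393 is not a perfect cube.
Continuing the search up to |y| = 35 finds no further solutions beyond those listed.
Collected solutions: (3, 1).

Solutions (with |y| ≤ 35): (3, 1).


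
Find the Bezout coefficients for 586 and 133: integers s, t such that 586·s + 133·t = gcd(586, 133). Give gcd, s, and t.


Euclidean algorithm on (586, 133) — divide until remainder is 0:
  586 = 4 · 133 + 54
  133 = 2 · 54 + 25
  54 = 2 · 25 + 4
  25 = 6 · 4 + 1
  4 = 4 · 1 + 0
gcd(586, 133) = 1.
Track Bezout coefficients alongside the remainders: start with r₀ = 586 = a·1 + b·0 (s = 1, t = 0) and r₁ = 133 = a·0 + b·1 (s = 0, t = 1); each new remainder r_{k+1} = r_{k-1} − q_k·r_k inherits s_{k+1} = s_{k-1} − q_k·s_k, t_{k+1} = t_{k-1} − q_k·t_k, so r_k = a·s_k + b·t_k at every step:
  q = 4: r = 54, s = 1 − 4·0 = 1, t = 0 − 4·1 = -4  (check: 586·1 + 133·(-4) = 54)
  q = 2: r = 25, s = 0 − 2·1 = -2, t = 1 − 2·(-4) = 9  (check: 586·(-2) + 133·9 = 25)
  q = 2: r = 4, s = 1 − 2·(-2) = 5, t = -4 − 2·9 = -22  (check: 586·5 + 133·(-22) = 4)
  q = 6: r = 1, s = -2 − 6·5 = -32, t = 9 − 6·(-22) = 141  (check: 586·(-32) + 133·141 = 1)
The row with r = 1 (the gcd) gives the Bezout coefficients s = -32, t = 141.
Result: 586 · (-32) + 133 · (141) = 1.

gcd(586, 133) = 1; s = -32, t = 141 (check: 586·(-32) + 133·141 = 1).


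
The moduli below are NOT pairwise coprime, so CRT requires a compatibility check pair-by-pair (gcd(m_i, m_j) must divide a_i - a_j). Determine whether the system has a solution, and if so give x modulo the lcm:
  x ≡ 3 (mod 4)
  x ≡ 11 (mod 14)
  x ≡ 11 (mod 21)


Moduli 4, 14, 21 are not pairwise coprime, so CRT works modulo lcm(m_i) when all pairwise compatibility conditions hold.
Pairwise compatibility: gcd(m_i, m_j) must divide a_i - a_j for every pair.
Merge one congruence at a time:
  Start: x ≡ 3 (mod 4).
  Combine with x ≡ 11 (mod 14): gcd(4, 14) = 2; 11 - 3 = 8, which IS divisible by 2, so compatible.
    Write x = 3 + 4·t and substitute into x ≡ 11 (mod 14): 4·t ≡ 11 − 3 = 8 (mod 14).
    Divide the congruence (and modulus) by g = 2: 2·t ≡ 4 (mod 7).
    The inverse of 2 mod 7 is 4 (since 2·4 = 8 = 1·7 + 1), so t ≡ 4·4 = 16 ≡ 2 (mod 7).
    Then x = 3 + 4·2 = 11, valid modulo lcm(4, 14) = 28: x ≡ 11 (mod 28).
  Combine with x ≡ 11 (mod 21): gcd(28, 21) = 7; 11 - 11 = 0, which IS divisible by 7, so compatible.
    Write x = 11 + 28·t and substitute into x ≡ 11 (mod 21): 28·t ≡ 11 − 11 = 0 (mod 21).
    Divide the congruence (and modulus) by g = 7: 4·t ≡ 0 (mod 3).
    Reduce coefficients mod 3: 1·t ≡ 0 (mod 3).
    So t ≡ 0 (mod 3).
    Then x = 11 + 28·0 = 11, valid modulo lcm(28, 21) = 84: x ≡ 11 (mod 84).
Verify: 11 mod 4 = 3, 11 mod 14 = 11, 11 mod 21 = 11.

x ≡ 11 (mod 84).


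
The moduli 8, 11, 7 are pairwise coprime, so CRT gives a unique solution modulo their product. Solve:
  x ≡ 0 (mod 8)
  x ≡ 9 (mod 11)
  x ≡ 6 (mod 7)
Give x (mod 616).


Moduli 8, 11, 7 are pairwise coprime; by CRT there is a unique solution modulo M = 8 · 11 · 7 = 616.
Solve pairwise, accumulating the modulus:
  Start with x ≡ 0 (mod 8).
  Combine with x ≡ 9 (mod 11): since gcd(8, 11) = 1, we get a unique residue mod 88.
    Write x = 0 + 8·t and substitute into x ≡ 9 (mod 11): 8·t ≡ 9 − 0 = 9 (mod 11).
    The inverse of 8 mod 11 is 7 (since 8·7 = 56 = 5·11 + 1), so t ≡ 7·9 = 63 ≡ 8 (mod 11).
    Then x = 0 + 8·8 = 64, valid modulo lcm(8, 11) = 88: x ≡ 64 (mod 88).
  Combine with x ≡ 6 (mod 7): since gcd(88, 7) = 1, we get a unique residue mod 616.
    Write x = 64 + 88·t and substitute into x ≡ 6 (mod 7): 88·t ≡ 6 − 64 = -58 (mod 7).
    Reduce coefficients mod 7: 4·t ≡ 5 (mod 7).
    The inverse of 4 mod 7 is 2 (since 4·2 = 8 = 1·7 + 1), so t ≡ 2·5 = 10 ≡ 3 (mod 7).
    Then x = 64 + 88·3 = 328, valid modulo lcm(88, 7) = 616: x ≡ 328 (mod 616).
Verify: 328 mod 8 = 0 ✓, 328 mod 11 = 9 ✓, 328 mod 7 = 6 ✓.

x ≡ 328 (mod 616).


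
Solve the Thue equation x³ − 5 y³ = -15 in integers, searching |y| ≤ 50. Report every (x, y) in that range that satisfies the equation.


The equation is x³ - 5y³ = -15. For fixed y, x³ = 5·y³ − 15, so a solution requires the RHS to be a perfect cube.
Strategy: iterate y from -50 to 50, compute RHS = 5·y³ − 15, and check whether it is a (positive or negative) perfect cube.
Check small values of y:
  y = 0: RHS = -15 is not a perfect cube.
  y = 1: RHS = -10 is not a perfect cube.
  y = -1: RHS = -20 is not a perfect cube.
  y = 2: RHS = 25 is not a perfect cube.
  y = -2: RHS = -55 is not a perfect cube.
  y = 3: RHS = 120 is not a perfect cube.
  y = -3: RHS = -150 is not a perfect cube.
Continuing the search up to |y| = 50 finds no solutions either.
No (x, y) in the scanned range satisfies the equation.

No integer solutions with |y| ≤ 50.


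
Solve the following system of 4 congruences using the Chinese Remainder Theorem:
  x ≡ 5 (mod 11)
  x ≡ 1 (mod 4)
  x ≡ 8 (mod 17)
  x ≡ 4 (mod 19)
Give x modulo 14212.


Product of moduli M = 11 · 4 · 17 · 19 = 14212.
Merge one congruence at a time:
  Start: x ≡ 5 (mod 11).
  Combine with x ≡ 1 (mod 4); new modulus lcm = 44.
    Write x = 5 + 11·t and substitute into x ≡ 1 (mod 4): 11·t ≡ 1 − 5 = -4 (mod 4).
    Reduce coefficients mod 4: 3·t ≡ 0 (mod 4).
    The inverse of 3 mod 4 is 3 (since 3·3 = 9 = 2·4 + 1), so t ≡ 3·0 = 0 ≡ 0 (mod 4).
    Then x = 5 + 11·0 = 5, valid modulo lcm(11, 4) = 44: x ≡ 5 (mod 44).
  Combine with x ≡ 8 (mod 17); new modulus lcm = 748.
    Write x = 5 + 44·t and substitute into x ≡ 8 (mod 17): 44·t ≡ 8 − 5 = 3 (mod 17).
    Reduce coefficients mod 17: 10·t ≡ 3 (mod 17).
    The inverse of 10 mod 17 is 12 (since 10·12 = 120 = 7·17 + 1), so t ≡ 12·3 = 36 ≡ 2 (mod 17).
    Then x = 5 + 44·2 = 93, valid modulo lcm(44, 17) = 748: x ≡ 93 (mod 748).
  Combine with x ≡ 4 (mod 19); new modulus lcm = 14212.
    Write x = 93 + 748·t and substitute into x ≡ 4 (mod 19): 748·t ≡ 4 − 93 = -89 (mod 19).
    Reduce coefficients mod 19: 7·t ≡ 6 (mod 19).
    The inverse of 7 mod 19 is 11 (since 7·11 = 77 = 4·19 + 1), so t ≡ 11·6 = 66 ≡ 9 (mod 19).
    Then x = 93 + 748·9 = 6825, valid modulo lcm(748, 19) = 14212: x ≡ 6825 (mod 14212).
Verify against each original: 6825 mod 11 = 5, 6825 mod 4 = 1, 6825 mod 17 = 8, 6825 mod 19 = 4.

x ≡ 6825 (mod 14212).
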